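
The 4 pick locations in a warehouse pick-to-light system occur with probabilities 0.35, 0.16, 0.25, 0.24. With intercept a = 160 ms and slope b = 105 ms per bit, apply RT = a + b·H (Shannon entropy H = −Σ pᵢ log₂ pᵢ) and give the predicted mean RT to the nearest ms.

364 ms

H = 0.35·log₂(1/0.35) + 0.16·log₂(1/0.16) + 0.25·log₂(1/0.25) + 0.24·log₂(1/0.24) = 1.9473 bits.
RT = 160 + 105 × 1.9473 = 364.46 ms.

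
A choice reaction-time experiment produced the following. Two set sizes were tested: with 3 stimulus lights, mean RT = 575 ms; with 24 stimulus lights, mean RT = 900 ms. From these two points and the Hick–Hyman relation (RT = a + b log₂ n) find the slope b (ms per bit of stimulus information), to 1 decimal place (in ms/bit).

108.3 ms/bit

b = (RT₂ − RT₁)/(log₂ n₂ − log₂ n₁) = (900 − 575)/(4.5850 − 1.5850) = 108.333 ms/bit.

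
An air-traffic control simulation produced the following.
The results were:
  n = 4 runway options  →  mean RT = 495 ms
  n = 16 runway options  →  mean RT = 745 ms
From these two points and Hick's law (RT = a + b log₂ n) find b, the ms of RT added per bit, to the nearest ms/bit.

125 ms/bit

The slope on a log₂ axis is (745 − 495) / (4 − 2) = 125 ms/bit.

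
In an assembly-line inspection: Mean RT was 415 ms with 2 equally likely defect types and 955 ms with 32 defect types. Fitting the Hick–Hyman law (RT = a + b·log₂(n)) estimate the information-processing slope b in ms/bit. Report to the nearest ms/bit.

135 ms/bit

The slope on a log₂ axis is (955 − 415) / (5 − 1) = 135 ms/bit.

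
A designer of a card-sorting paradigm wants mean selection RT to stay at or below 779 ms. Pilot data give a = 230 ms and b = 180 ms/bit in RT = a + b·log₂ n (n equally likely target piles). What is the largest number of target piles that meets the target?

Information budget: (779 − 230)/180 = 3.0500 bits, so n ≤ 2^3.0500 = 8.282 → at most 8.

8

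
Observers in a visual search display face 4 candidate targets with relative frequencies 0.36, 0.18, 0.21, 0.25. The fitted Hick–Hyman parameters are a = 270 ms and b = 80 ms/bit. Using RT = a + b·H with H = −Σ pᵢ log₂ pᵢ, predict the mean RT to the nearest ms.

H = 0.36·log₂(1/0.36) + 0.18·log₂(1/0.18) + 0.21·log₂(1/0.21) + 0.25·log₂(1/0.25) = 1.9487 bits.
RT = 270 + 80 × 1.9487 = 425.90 ms.

426 ms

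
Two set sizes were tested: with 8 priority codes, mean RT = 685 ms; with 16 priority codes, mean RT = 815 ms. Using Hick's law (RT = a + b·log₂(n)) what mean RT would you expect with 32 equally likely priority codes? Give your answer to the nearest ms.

945 ms

With log₂ n on the abscissa the relation is linear; from the two conditions:
  b = (815 − 685) / (log₂ 16 − log₂ 8) = 130 / (4 − 3) = 130 ms/bit
  a = 685 − 130 × 3 = 295 ms
Then RT(32) = 295 + 130 × log₂ 32 = 295 + 130 × 5 ≈ 945.000 ms.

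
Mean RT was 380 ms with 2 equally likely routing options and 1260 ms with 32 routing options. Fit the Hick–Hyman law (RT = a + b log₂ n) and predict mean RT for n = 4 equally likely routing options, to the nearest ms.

600 ms

Solve the two-equation system in a and b:
  b = (1260 − 380) / (log₂ 32 − log₂ 2) = 880 / (5 − 1) = 220 ms/bit
  a = 380 − 220 × 1 = 160 ms
Then RT(4) = 160 + 220 × log₂ 4 = 160 + 220 × 2 ≈ 600.000 ms.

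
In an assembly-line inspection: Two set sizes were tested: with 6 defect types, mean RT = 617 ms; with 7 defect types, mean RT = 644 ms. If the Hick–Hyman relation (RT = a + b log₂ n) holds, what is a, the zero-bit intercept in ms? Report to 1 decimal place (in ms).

b = (RT₂ − RT₁)/(log₂ n₂ − log₂ n₁) = (644 − 617)/(2.8074 − 2.5850) = 121.407 ms/bit.
a = RT₁ − b·log₂ n₁ = 617 − 121.407 × 2.5850 = 303.167 ms.

303.2 ms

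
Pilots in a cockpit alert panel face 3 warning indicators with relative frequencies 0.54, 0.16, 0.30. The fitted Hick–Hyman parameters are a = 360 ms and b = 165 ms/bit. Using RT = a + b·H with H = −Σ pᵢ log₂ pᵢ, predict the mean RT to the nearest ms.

595 ms

H = 0.54·log₂(1/0.54) + 0.16·log₂(1/0.16) + 0.30·log₂(1/0.30) = 1.4241 bits.
RT = 360 + 165 × 1.4241 = 594.98 ms.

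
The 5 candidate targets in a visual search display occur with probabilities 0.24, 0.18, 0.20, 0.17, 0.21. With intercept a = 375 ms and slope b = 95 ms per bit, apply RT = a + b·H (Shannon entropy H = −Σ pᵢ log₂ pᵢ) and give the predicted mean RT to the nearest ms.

595 ms

Entropy contributions −pᵢ log₂ pᵢ: 0.4941, 0.4453, 0.4644, 0.4346, 0.4728; sum H = 2.3112 bits.
RT = a + bH = 375 + 95·2.3112 = 594.57 ms.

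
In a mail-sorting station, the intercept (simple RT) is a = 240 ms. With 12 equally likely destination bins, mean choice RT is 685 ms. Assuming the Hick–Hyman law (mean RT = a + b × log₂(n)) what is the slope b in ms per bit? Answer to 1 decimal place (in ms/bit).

log₂(12) = 3.5850 bits.
b = (RT − a)/log₂ n = (685 − 240) / 3.5850 = 124.130 ms/bit.

124.1 ms/bit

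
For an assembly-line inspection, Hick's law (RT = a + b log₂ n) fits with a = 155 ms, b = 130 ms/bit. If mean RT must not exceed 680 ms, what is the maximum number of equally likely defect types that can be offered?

Information budget: (680 − 155)/130 = 4.0385 bits, so n ≤ 2^4.0385 = 16.432 → at most 16.

16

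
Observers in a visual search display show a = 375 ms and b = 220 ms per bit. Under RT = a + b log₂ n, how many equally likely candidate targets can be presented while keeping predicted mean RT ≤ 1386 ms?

Set 375 + 220·log₂ n ≤ 1386 → log₂ n ≤ (1386 − 375)/220 = 4.5955.
So n ≤ 2^4.5955 = 24.175; the largest integer n is 24.

24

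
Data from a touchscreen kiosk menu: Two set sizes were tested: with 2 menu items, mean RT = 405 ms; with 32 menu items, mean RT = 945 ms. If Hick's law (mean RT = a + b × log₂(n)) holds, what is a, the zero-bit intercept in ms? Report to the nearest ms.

270 ms

b = (RT₂ − RT₁)/(log₂ n₂ − log₂ n₁) = (945 − 405)/(5 − 1) = 135 ms/bit.
a = RT₁ − b·log₂ n₁ = 405 − 135 × 1 = 270.000 ms.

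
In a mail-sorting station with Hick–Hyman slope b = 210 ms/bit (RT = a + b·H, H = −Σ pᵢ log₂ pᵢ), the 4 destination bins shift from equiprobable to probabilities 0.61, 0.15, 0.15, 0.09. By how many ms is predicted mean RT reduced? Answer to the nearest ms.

91 ms

The RT saving is b·ΔH. Equiprobable H₀ = log₂(4) = 2.0000 bits; with the given probabilities H = 1.5687 bits.
b·(H₀ − H) = 210 × (2.0000 − 1.5687) = 90.56 ms.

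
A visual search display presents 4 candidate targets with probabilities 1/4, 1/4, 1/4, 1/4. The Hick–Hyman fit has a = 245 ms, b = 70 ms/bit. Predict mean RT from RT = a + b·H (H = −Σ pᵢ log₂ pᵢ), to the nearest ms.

H = −Σ pᵢ log₂ pᵢ = 0.25·2 + 0.25·2 + 0.25·2 + 0.25·2 = 2.000 bits.
RT = 245 + 70 × 2.000 = 385.00 ms.

385 ms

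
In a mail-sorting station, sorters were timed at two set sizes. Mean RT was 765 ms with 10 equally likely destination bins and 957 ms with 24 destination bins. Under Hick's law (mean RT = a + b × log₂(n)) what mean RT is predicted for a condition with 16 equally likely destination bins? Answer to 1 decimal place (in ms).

868.1 ms

With log₂ n on the abscissa the relation is linear; from the two conditions:
  b = (957 − 765) / (log₂ 24 − log₂ 10) = 192 / (4.5850 − 3.3219) = 152.015 ms/bit
  a = 765 − 152.015 × 3.3219 = 260.018 ms
Then RT(16) = 260.018 + 152.015 × log₂ 16 = 260.018 + 152.015 × 4 ≈ 868.077 ms.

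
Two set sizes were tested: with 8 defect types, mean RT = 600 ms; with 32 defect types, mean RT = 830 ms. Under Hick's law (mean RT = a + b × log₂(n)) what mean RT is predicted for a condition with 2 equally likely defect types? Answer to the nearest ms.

With log₂ n on the abscissa the relation is linear; from the two conditions:
  b = (830 − 600) / (log₂ 32 − log₂ 8) = 230 / (5 − 3) = 115 ms/bit
  a = 600 − 115 × 3 = 255 ms
Then RT(2) = 255 + 115 × log₂ 2 = 255 + 115 × 1 ≈ 370.000 ms.

370 ms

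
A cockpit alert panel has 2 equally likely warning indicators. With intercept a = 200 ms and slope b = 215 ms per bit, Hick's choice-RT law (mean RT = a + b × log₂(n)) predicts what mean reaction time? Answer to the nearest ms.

415 ms

log₂(2) = 1 bits, so RT = 200 + 215 × 1 ≈ 415.000 ms.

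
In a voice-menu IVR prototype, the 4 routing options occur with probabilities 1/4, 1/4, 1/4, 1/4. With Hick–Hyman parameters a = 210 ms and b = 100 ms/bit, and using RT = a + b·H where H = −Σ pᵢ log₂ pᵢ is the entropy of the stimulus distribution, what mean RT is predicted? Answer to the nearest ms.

410 ms

Each term −pᵢ log₂ pᵢ: 0.25·2 + 0.25·2 + 0.25·2 + 0.25·2; summed, H = 2.000 bits.
Mean RT = a + bH = 210 + 100·2.000 = 410.00 ms.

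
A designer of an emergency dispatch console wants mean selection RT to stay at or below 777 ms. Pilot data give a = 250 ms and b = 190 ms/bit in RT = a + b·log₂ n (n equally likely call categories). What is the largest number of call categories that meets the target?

6

Information budget: (777 − 250)/190 = 2.7737 bits, so n ≤ 2^2.7737 = 6.839 → at most 6.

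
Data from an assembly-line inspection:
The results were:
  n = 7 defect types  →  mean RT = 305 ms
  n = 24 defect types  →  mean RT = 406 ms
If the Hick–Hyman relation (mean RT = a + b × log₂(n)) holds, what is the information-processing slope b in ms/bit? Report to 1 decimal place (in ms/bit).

56.8 ms/bit

The slope on a log₂ axis is (406 − 305) / (4.5850 − 2.8074) = 56.818 ms/bit.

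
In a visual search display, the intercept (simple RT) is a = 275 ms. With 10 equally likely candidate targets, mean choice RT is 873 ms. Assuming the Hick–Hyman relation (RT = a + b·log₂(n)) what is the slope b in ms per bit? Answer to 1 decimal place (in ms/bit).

180.0 ms/bit

b = (873 − 275) / log₂(10) = 598 / 3.3219 = 180.016 ms/bit.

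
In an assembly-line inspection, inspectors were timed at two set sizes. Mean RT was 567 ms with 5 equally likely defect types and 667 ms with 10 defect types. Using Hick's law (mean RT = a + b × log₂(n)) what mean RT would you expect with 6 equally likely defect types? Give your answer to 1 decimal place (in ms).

Solve the two-equation system in a and b:
  b = (667 − 567) / (log₂ 10 − log₂ 5) = 100 / (3.3219 − 2.3219) = 100.000 ms/bit
  a = 567 − 100.000 × 2.3219 = 334.807 ms
Then RT(6) = 334.807 + 100.000 × log₂ 6 = 334.807 + 100.000 × 2.5850 ≈ 593.303 ms.

593.3 ms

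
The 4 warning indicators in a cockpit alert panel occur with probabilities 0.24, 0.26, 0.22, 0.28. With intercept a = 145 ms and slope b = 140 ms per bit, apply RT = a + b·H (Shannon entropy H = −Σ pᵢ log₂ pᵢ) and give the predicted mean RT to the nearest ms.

424 ms

H = 0.24·log₂(1/0.24) + 0.26·log₂(1/0.26) + 0.22·log₂(1/0.22) + 0.28·log₂(1/0.28) = 1.9942 bits.
RT = 145 + 140 × 1.9942 = 424.19 ms.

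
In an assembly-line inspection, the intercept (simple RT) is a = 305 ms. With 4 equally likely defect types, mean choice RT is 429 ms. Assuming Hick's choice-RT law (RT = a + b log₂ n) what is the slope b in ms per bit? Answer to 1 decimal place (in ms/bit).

b = (429 − 305) / log₂(4) = 124 / 2 = 62.000 ms/bit.

62.0 ms/bit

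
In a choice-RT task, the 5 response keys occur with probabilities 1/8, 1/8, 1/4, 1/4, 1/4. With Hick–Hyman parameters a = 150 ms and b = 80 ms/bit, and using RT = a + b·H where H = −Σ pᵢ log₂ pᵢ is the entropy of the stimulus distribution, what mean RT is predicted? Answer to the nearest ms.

330 ms

Each term −pᵢ log₂ pᵢ: 0.125·3 + 0.125·3 + 0.25·2 + 0.25·2 + 0.25·2; summed, H = 2.250 bits.
Mean RT = a + bH = 150 + 80·2.250 = 330.00 ms.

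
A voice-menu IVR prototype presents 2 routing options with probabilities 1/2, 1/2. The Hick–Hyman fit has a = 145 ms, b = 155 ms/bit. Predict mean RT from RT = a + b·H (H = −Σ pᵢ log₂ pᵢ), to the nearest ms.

H = −Σ pᵢ log₂ pᵢ = 0.5·1 + 0.5·1 = 1.000 bits.
RT = 145 + 155 × 1.000 = 300.00 ms.

300 ms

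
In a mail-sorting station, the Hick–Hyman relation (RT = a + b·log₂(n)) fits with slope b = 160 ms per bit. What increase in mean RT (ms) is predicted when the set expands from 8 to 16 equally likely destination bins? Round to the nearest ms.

The intercept a cancels: ΔRT = b·(log₂ n₂ − log₂ n₁) = b·log₂(n₂/n₁).
log₂(16) − log₂(8) = log₂(16/8) = log₂(2) = 1.
ΔRT = 160 × 1.0000 = 160.000 ms.

160 ms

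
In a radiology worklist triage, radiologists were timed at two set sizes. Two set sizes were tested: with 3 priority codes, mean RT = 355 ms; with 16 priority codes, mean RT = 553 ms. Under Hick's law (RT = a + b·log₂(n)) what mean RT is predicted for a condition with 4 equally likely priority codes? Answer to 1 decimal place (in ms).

With log₂ n on the abscissa the relation is linear; from the two conditions:
  b = (553 − 355) / (log₂ 16 − log₂ 3) = 198 / (4 − 1.5850) = 81.986 ms/bit
  a = 355 − 81.986 × 1.5850 = 225.055 ms
Then RT(4) = 225.055 + 81.986 × log₂ 4 = 225.055 + 81.986 × 2 ≈ 389.027 ms.

389.0 ms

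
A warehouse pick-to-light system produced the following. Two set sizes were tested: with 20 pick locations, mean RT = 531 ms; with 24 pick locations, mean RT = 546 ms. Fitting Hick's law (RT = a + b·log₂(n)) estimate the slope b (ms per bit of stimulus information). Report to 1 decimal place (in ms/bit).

57.0 ms/bit

The slope on a log₂ axis is (546 − 531) / (4.5850 − 4.3219) = 57.027 ms/bit.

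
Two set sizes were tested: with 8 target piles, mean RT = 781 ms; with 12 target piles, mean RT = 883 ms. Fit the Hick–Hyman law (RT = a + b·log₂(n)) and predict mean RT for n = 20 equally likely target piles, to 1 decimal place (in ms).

1011.5 ms

Solve the two-equation system in a and b:
  b = (883 − 781) / (log₂ 12 − log₂ 8) = 102 / (3.5850 − 3) = 174.370 ms/bit
  a = 781 − 174.370 × 3 = 257.890 ms
Then RT(20) = 257.890 + 174.370 × log₂ 20 = 257.890 + 174.370 × 4.3219 ≈ 1011.505 ms.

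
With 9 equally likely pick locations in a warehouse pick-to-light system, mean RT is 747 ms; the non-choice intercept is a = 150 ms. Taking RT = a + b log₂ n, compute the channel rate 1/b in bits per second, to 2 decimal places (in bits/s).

5.31 bits/s

b = (747 − 150)/log₂ 9 = 597/3.1699 = 188.333 ms per bit = 0.18833 s/bit; the reciprocal is 5.310 bits/s.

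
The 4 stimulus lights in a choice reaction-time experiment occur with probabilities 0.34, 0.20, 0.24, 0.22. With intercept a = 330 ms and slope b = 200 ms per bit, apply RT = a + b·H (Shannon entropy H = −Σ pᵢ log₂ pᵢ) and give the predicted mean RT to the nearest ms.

724 ms

Entropy contributions −pᵢ log₂ pᵢ: 0.5292, 0.4644, 0.4941, 0.4806; sum H = 1.9683 bits.
RT = a + bH = 330 + 200·1.9683 = 723.65 ms.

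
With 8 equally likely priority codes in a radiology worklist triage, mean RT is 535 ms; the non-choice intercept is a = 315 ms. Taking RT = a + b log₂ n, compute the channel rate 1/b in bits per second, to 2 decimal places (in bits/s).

Choice component = 535 − 315 = 220 ms over log₂(8) = 3 bits.
b = 220 / 3 = 73.333 ms/bit, so 1/b = 13.636 bits/s.

13.64 bits/s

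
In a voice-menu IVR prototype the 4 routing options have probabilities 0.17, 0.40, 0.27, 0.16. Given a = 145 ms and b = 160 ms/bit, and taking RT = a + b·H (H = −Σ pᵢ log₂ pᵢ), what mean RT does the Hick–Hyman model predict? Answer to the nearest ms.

H = 0.17·log₂(1/0.17) + 0.40·log₂(1/0.40) + 0.27·log₂(1/0.27) + 0.16·log₂(1/0.16) = 1.8964 bits.
RT = 145 + 160 × 1.8964 = 448.42 ms.

448 ms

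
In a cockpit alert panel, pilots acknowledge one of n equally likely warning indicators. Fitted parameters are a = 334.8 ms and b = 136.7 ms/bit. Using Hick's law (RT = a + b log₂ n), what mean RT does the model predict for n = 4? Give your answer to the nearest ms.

log₂(4) = 2 bits, so RT = 334.8 + 136.7 × 2 ≈ 608.200 ms.

608 ms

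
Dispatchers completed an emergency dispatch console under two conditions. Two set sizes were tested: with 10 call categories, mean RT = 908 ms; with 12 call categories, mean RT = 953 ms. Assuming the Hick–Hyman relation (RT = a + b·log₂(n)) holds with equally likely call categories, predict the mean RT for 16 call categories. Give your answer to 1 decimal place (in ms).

1024.0 ms

RT is linear in log₂ n, so two points fix the line:
  b = (953 − 908) / (log₂ 12 − log₂ 10) = 45 / (3.5850 − 3.3219) = 171.080 ms/bit
  a = 908 − 171.080 × 3.3219 = 339.684 ms
Then RT(16) = 339.684 + 171.080 × log₂ 16 = 339.684 + 171.080 × 4 ≈ 1024.005 ms.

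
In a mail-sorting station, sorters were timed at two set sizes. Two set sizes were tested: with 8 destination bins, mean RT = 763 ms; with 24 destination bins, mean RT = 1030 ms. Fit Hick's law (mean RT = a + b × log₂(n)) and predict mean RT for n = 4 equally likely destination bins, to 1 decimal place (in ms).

594.5 ms

Solve the two-equation system in a and b:
  b = (1030 − 763) / (log₂ 24 − log₂ 8) = 267 / (4.5850 − 3) = 168.458 ms/bit
  a = 763 − 168.458 × 3 = 257.625 ms
Then RT(4) = 257.625 + 168.458 × log₂ 4 = 257.625 + 168.458 × 2 ≈ 594.542 ms.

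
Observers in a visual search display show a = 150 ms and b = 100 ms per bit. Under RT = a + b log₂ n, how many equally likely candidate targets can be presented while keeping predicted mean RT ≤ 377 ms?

100·log₂ n ≤ 377 − 150 = 227, giving log₂ n ≤ 2.2700 and n ≤ 4.823. The largest whole number is 4.

4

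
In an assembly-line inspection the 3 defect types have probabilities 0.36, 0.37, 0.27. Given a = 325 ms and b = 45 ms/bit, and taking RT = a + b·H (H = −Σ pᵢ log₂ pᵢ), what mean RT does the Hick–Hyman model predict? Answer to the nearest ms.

396 ms

Entropy contributions −pᵢ log₂ pᵢ: 0.5306, 0.5307, 0.5100; sum H = 1.5714 bits.
RT = a + bH = 325 + 45·1.5714 = 395.71 ms.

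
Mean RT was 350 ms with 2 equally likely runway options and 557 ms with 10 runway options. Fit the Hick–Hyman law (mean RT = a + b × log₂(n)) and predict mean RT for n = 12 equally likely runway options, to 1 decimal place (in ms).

580.4 ms

Solve the two-equation system in a and b:
  b = (557 − 350) / (log₂ 10 − log₂ 2) = 207 / (3.3219 − 1) = 89.150 ms/bit
  a = 350 − 89.150 × 1 = 260.850 ms
Then RT(12) = 260.850 + 89.150 × log₂ 12 = 260.850 + 89.150 × 3.5850 ≈ 580.450 ms.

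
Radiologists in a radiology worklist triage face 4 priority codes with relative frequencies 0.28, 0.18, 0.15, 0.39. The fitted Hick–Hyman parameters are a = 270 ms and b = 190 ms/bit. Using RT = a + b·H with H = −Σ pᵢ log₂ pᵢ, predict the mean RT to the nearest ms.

631 ms

Entropy contributions −pᵢ log₂ pᵢ: 0.5142, 0.4453, 0.4105, 0.5298; sum H = 1.8999 bits.
RT = a + bH = 270 + 190·1.8999 = 630.98 ms.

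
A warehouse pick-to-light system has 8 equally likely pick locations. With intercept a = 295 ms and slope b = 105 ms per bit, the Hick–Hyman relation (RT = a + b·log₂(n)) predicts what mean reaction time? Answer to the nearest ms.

log₂(8) = 3 bits, so RT = 295 + 105 × 3 ≈ 610.000 ms.

610 ms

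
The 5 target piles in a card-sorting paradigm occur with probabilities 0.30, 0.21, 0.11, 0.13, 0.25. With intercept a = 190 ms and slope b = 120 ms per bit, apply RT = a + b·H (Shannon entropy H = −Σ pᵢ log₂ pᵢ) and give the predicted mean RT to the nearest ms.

457 ms

Entropy contributions −pᵢ log₂ pᵢ: 0.5211, 0.4728, 0.3503, 0.3826, 0.5000; sum H = 2.2268 bits.
RT = a + bH = 190 + 120·2.2268 = 457.22 ms.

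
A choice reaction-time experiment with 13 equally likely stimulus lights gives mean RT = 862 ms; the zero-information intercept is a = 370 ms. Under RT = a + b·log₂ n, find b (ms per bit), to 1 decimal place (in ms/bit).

b = (862 − 370) / log₂(13) = 492 / 3.7004 = 132.957 ms/bit.

133.0 ms/bit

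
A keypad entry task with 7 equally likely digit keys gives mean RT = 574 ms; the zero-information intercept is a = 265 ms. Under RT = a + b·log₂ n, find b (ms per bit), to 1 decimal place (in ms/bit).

log₂(7) = 2.8074 bits.
b = (RT − a)/log₂ n = (574 − 265) / 2.8074 = 110.068 ms/bit.

110.1 ms/bit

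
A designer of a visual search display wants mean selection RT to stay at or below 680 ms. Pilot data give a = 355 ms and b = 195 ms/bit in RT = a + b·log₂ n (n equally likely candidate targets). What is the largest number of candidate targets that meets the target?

3

Information budget: (680 − 355)/195 = 1.6667 bits, so n ≤ 2^1.6667 = 3.175 → at most 3.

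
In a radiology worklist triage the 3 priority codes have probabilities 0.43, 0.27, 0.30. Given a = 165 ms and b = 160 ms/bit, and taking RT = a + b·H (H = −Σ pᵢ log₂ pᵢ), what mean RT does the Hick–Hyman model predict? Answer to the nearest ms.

414 ms

H = 0.43·log₂(1/0.43) + 0.27·log₂(1/0.27) + 0.30·log₂(1/0.30) = 1.5547 bits.
RT = 165 + 160 × 1.5547 = 413.75 ms.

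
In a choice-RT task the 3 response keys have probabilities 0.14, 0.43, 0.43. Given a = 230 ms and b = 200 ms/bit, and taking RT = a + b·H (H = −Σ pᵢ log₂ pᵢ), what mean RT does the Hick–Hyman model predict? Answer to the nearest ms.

519 ms

Entropy contributions −pᵢ log₂ pᵢ: 0.3971, 0.5236, 0.5236; sum H = 1.4442 bits.
RT = a + bH = 230 + 200·1.4442 = 518.85 ms.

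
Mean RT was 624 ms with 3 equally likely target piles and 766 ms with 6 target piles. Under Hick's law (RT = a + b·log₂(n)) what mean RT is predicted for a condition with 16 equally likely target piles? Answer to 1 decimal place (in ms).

Fit slope and intercept:
  b = (766 − 624) / (log₂ 6 − log₂ 3) = 142 / (2.5850 − 1.5850) = 142.000 ms/bit
  a = 624 − 142.000 × 1.5850 = 398.935 ms
Then RT(16) = 398.935 + 142.000 × log₂ 16 = 398.935 + 142.000 × 4 ≈ 966.935 ms.

966.9 ms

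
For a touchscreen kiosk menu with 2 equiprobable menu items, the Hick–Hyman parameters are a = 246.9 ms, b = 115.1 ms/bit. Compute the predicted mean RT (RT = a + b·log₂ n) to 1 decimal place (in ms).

log₂(2) = 1 bits, so RT = 246.9 + 115.1 × 1 ≈ 362.000 ms.

362.0 ms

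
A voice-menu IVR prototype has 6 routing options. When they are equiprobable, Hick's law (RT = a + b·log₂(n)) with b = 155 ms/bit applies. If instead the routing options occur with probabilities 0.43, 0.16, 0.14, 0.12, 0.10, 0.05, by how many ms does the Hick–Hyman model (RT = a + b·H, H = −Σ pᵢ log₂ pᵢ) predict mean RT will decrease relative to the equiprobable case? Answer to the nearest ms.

Equiprobable entropy H₀ = log₂ 6 = 2.5850 bits.
Skewed entropy H = −Σ pᵢ log₂ pᵢ = 2.2590 bits.
ΔRT = b·(H₀ − H) = 155 × 0.3259 = 50.52 ms.

51 ms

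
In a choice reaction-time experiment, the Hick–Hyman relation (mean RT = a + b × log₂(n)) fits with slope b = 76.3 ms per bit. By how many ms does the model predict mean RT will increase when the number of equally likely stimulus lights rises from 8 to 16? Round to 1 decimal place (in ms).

Only the slope matters, since a is common to both: ΔRT = b·log₂(n₂/n₁).
log₂(16) − log₂(8) = log₂(16/8) = log₂(2) = 1.
ΔRT = 76.3 × 1.0000 = 76.300 ms.

76.3 ms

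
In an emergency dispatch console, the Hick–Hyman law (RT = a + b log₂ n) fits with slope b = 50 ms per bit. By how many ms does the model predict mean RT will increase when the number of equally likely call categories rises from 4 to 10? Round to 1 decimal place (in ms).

Only the slope matters, since a is common to both: ΔRT = b·log₂(n₂/n₁).
log₂(10) − log₂(4) = 3.3219 − 2 = 1.3219.
ΔRT = 50 × 1.3219 = 66.096 ms.

66.1 ms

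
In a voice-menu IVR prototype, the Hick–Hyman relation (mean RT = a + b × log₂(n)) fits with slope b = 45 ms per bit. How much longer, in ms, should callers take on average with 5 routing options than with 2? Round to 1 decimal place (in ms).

59.5 ms

The intercept a cancels: ΔRT = b·(log₂ n₂ − log₂ n₁) = b·log₂(n₂/n₁).
log₂(5) − log₂(2) = 2.3219 − 1 = 1.3219.
ΔRT = 45 × 1.3219 = 59.487 ms.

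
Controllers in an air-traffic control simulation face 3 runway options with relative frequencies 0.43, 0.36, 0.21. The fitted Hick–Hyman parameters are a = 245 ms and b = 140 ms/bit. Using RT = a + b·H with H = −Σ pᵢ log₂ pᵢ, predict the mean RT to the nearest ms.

H = 0.43·log₂(1/0.43) + 0.36·log₂(1/0.36) + 0.21·log₂(1/0.21) = 1.5270 bits.
RT = 245 + 140 × 1.5270 = 458.78 ms.

459 ms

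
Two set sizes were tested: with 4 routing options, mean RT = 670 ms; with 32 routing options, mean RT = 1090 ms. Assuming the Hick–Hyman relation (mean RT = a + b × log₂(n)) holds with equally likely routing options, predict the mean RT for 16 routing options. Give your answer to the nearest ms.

950 ms

Fit slope and intercept:
  b = (1090 − 670) / (log₂ 32 − log₂ 4) = 420 / (5 − 2) = 140 ms/bit
  a = 670 − 140 × 2 = 390 ms
Then RT(16) = 390 + 140 × log₂ 16 = 390 + 140 × 4 ≈ 950.000 ms.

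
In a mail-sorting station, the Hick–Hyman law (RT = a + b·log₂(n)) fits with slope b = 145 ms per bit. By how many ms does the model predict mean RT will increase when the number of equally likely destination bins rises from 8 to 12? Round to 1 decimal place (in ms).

The intercept a cancels: ΔRT = b·(log₂ n₂ − log₂ n₁) = b·log₂(n₂/n₁).
log₂(12) − log₂(8) = 3.5850 − 3 = 0.5850.
ΔRT = 145 × 0.5850 = 84.820 ms.

84.8 ms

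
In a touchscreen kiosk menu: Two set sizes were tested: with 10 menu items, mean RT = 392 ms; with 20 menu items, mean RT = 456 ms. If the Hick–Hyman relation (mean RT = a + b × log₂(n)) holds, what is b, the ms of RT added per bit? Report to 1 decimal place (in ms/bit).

b = (RT₂ − RT₁)/(log₂ n₂ − log₂ n₁) = (456 − 392)/(4.3219 − 3.3219) = 64.000 ms/bit.

64.0 ms/bit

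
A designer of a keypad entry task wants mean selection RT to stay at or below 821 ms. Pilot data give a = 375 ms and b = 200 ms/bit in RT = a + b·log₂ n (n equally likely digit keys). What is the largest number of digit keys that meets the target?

4

200·log₂ n ≤ 821 − 375 = 446, giving log₂ n ≤ 2.2300 and n ≤ 4.691. The largest whole number is 4.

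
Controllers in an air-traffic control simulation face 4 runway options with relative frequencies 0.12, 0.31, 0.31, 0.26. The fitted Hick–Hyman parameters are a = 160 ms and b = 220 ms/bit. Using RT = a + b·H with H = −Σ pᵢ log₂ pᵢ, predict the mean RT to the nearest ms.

582 ms

H = 0.12·log₂(1/0.12) + 0.31·log₂(1/0.31) + 0.31·log₂(1/0.31) + 0.26·log₂(1/0.26) = 1.9199 bits.
RT = 160 + 220 × 1.9199 = 582.39 ms.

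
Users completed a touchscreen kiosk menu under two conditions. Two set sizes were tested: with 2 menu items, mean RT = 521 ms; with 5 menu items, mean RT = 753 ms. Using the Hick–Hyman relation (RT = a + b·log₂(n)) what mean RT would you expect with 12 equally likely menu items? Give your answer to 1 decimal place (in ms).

Solve the two-equation system in a and b:
  b = (753 − 521) / (log₂ 5 − log₂ 2) = 232 / (2.3219 − 1) = 175.501 ms/bit
  a = 521 − 175.501 × 1 = 345.499 ms
Then RT(12) = 345.499 + 175.501 × log₂ 12 = 345.499 + 175.501 × 3.5850 ≈ 974.664 ms.

974.7 ms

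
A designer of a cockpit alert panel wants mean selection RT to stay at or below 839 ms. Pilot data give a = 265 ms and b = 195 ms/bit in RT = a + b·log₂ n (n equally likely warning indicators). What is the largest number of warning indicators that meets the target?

7

Information budget: (839 − 265)/195 = 2.9436 bits, so n ≤ 2^2.9436 = 7.693 → at most 7.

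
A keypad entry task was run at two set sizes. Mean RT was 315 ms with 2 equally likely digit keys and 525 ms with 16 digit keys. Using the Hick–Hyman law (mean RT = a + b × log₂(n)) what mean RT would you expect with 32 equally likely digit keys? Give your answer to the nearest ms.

595 ms

With log₂ n on the abscissa the relation is linear; from the two conditions:
  b = (525 − 315) / (log₂ 16 − log₂ 2) = 210 / (4 − 1) = 70 ms/bit
  a = 315 − 70 × 1 = 245 ms
Then RT(32) = 245 + 70 × log₂ 32 = 245 + 70 × 5 ≈ 595.000 ms.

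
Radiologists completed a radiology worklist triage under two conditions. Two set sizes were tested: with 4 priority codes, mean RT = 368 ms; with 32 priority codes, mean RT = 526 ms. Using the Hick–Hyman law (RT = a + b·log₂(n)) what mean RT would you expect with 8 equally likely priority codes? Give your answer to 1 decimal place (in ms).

420.7 ms

With log₂ n on the abscissa the relation is linear; from the two conditions:
  b = (526 − 368) / (log₂ 32 − log₂ 4) = 158 / (5 − 2) = 52.667 ms/bit
  a = 368 − 52.667 × 2 = 262.667 ms
Then RT(8) = 262.667 + 52.667 × log₂ 8 = 262.667 + 52.667 × 3 ≈ 420.667 ms.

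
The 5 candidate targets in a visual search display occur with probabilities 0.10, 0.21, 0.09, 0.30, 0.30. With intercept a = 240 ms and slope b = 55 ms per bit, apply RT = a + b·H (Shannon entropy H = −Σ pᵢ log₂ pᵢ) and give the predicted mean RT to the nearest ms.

Entropy contributions −pᵢ log₂ pᵢ: 0.3322, 0.4728, 0.3127, 0.5211, 0.5211; sum H = 2.1598 bits.
RT = a + bH = 240 + 55·2.1598 = 358.79 ms.

359 ms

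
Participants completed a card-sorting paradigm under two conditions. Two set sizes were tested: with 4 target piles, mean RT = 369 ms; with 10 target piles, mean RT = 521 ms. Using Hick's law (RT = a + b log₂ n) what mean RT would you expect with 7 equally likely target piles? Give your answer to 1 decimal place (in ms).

Fit slope and intercept:
  b = (521 − 369) / (log₂ 10 − log₂ 4) = 152 / (3.3219 − 2) = 114.984 ms/bit
  a = 369 − 114.984 × 2 = 139.033 ms
Then RT(7) = 139.033 + 114.984 × log₂ 7 = 139.033 + 114.984 × 2.8074 ≈ 461.833 ms.

461.8 ms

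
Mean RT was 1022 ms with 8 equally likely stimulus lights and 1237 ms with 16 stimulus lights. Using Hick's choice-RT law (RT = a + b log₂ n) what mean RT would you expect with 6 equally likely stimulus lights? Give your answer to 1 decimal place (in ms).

932.8 ms

Solve the two-equation system in a and b:
  b = (1237 − 1022) / (log₂ 16 − log₂ 8) = 215 / (4 − 3) = 215.000 ms/bit
  a = 1022 − 215.000 × 3 = 377.000 ms
Then RT(6) = 377.000 + 215.000 × log₂ 6 = 377.000 + 215.000 × 2.5850 ≈ 932.767 ms.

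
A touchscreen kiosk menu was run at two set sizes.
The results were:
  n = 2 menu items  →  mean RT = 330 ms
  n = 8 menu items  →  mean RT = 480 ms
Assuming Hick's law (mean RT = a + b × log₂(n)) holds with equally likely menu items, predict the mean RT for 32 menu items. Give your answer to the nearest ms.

Fit slope and intercept:
  b = (480 − 330) / (log₂ 8 − log₂ 2) = 150 / (3 − 1) = 75 ms/bit
  a = 330 − 75 × 1 = 255 ms
Then RT(32) = 255 + 75 × log₂ 32 = 255 + 75 × 5 ≈ 630.000 ms.

630 ms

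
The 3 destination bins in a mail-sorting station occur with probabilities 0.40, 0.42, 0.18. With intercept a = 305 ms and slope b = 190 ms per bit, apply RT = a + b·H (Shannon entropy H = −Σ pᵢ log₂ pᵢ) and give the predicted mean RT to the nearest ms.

Entropy contributions −pᵢ log₂ pᵢ: 0.5288, 0.5256, 0.4453; sum H = 1.4997 bits.
RT = a + bH = 305 + 190·1.4997 = 589.95 ms.

590 ms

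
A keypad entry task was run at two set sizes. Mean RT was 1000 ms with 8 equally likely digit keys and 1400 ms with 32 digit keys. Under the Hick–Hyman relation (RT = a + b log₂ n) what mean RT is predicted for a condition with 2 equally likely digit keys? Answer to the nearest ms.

600 ms

Solve the two-equation system in a and b:
  b = (1400 − 1000) / (log₂ 32 − log₂ 8) = 400 / (5 − 3) = 200 ms/bit
  a = 1000 − 200 × 3 = 400 ms
Then RT(2) = 400 + 200 × log₂ 2 = 400 + 200 × 1 ≈ 600.000 ms.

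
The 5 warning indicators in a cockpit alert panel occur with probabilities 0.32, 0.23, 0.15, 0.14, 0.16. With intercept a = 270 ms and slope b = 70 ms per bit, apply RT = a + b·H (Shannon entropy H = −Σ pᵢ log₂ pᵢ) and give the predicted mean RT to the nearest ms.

427 ms

H = 0.32·log₂(1/0.32) + 0.23·log₂(1/0.23) + 0.15·log₂(1/0.15) + 0.14·log₂(1/0.14) + 0.16·log₂(1/0.16) = 2.2444 bits.
RT = 270 + 70 × 2.2444 = 427.11 ms.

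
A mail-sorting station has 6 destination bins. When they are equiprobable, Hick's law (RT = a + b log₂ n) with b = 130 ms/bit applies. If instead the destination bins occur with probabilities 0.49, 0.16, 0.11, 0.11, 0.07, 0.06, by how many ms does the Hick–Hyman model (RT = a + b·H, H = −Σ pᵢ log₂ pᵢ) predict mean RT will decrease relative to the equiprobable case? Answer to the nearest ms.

Equiprobable entropy H₀ = log₂ 6 = 2.5850 bits.
Skewed entropy H = −Σ pᵢ log₂ pᵢ = 2.1400 bits.
ΔRT = b·(H₀ − H) = 130 × 0.4450 = 57.85 ms.

58 ms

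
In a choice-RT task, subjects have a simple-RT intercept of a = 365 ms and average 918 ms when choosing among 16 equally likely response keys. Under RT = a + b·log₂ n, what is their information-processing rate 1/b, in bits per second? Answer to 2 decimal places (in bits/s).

7.23 bits/s

Choice component = 918 − 365 = 553 ms over log₂(16) = 4 bits.
b = 553 / 4 = 138.250 ms/bit, so 1/b = 7.233 bits/s.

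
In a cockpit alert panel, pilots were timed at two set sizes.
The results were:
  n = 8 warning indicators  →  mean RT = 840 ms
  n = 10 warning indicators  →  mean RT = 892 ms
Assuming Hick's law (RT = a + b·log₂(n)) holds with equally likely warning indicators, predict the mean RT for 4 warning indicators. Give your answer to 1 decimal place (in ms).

Fit slope and intercept:
  b = (892 − 840) / (log₂ 10 − log₂ 8) = 52 / (3.3219 − 3) = 161.527 ms/bit
  a = 840 − 161.527 × 3 = 355.420 ms
Then RT(4) = 355.420 + 161.527 × log₂ 4 = 355.420 + 161.527 × 2 ≈ 678.473 ms.

678.5 ms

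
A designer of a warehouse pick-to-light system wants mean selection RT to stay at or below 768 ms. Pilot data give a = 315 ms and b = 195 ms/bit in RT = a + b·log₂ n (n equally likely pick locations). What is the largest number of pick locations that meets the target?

5

Information budget: (768 − 315)/195 = 2.3231 bits, so n ≤ 2^2.3231 = 5.004 → at most 5.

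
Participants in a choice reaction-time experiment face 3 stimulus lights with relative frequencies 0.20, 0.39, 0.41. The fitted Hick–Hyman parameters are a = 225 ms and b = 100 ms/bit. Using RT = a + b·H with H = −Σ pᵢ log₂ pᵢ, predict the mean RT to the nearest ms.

377 ms

H = 0.20·log₂(1/0.20) + 0.39·log₂(1/0.39) + 0.41·log₂(1/0.41) = 1.5216 bits.
RT = 225 + 100 × 1.5216 = 377.16 ms.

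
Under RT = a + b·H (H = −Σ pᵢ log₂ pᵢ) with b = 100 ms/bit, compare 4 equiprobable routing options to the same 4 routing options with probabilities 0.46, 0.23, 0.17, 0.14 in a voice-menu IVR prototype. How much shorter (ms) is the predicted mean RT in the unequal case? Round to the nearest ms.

17 ms

Equiprobable entropy H₀ = log₂ 4 = 2.0000 bits.
Skewed entropy H = −Σ pᵢ log₂ pᵢ = 1.8347 bits.
ΔRT = b·(H₀ − H) = 100 × 0.1653 = 16.53 ms.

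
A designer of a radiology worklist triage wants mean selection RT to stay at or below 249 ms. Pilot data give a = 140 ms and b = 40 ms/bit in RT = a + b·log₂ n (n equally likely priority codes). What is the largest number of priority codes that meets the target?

6

40·log₂ n ≤ 249 − 140 = 109, giving log₂ n ≤ 2.7250 and n ≤ 6.612. The largest whole number is 6.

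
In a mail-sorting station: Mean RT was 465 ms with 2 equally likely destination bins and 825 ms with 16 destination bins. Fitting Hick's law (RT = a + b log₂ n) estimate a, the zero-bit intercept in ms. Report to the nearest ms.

The slope on a log₂ axis is (825 − 465) / (4 − 1) = 120 ms/bit.
Intercept: a = 465 − 120·log₂(2) = 345.000 ms.

345 ms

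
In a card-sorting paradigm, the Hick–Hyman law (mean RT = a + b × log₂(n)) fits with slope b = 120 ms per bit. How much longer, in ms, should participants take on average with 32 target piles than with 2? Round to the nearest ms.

480 ms

Only the slope matters, since a is common to both: ΔRT = b·log₂(n₂/n₁).
log₂(32) − log₂(2) = log₂(32/2) = log₂(16) = 4.
ΔRT = 120 × 4.0000 = 480.000 ms.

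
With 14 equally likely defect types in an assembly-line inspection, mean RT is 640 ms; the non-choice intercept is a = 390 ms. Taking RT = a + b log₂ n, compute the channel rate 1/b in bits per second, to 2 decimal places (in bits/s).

b = (640 − 390)/log₂ 14 = 250/3.8074 = 65.662 ms per bit = 0.06566 s/bit; the reciprocal is 15.229 bits/s.

15.23 bits/s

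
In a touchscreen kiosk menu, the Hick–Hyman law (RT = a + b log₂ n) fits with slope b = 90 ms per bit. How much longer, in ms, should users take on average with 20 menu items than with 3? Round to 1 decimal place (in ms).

246.3 ms

ΔRT = (a + b log₂ n₂) − (a + b log₂ n₁) = b·(log₂ n₂ − log₂ n₁).
log₂(20) − log₂(3) = 4.3219 − 1.5850 = 2.7370.
ΔRT = 90 × 2.7370 = 246.327 ms.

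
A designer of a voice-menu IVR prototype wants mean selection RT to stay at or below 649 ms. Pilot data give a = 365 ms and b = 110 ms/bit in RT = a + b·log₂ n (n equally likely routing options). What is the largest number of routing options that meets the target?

5

Information budget: (649 − 365)/110 = 2.5818 bits, so n ≤ 2^2.5818 = 5.987 → at most 5.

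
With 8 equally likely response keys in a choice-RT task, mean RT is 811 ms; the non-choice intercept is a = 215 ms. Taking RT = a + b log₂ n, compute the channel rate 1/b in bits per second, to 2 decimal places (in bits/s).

b = (811 − 215)/log₂ 8 = 596/3 = 198.667 ms per bit = 0.19867 s/bit; the reciprocal is 5.034 bits/s.

5.03 bits/s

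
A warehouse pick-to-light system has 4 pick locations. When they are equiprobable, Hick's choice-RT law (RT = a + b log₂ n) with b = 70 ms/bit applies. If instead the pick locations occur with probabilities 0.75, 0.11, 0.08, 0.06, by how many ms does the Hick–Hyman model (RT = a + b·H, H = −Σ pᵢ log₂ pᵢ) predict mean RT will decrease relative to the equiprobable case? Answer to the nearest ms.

Equiprobable entropy H₀ = log₂ 4 = 2.0000 bits.
Skewed entropy H = −Σ pᵢ log₂ pᵢ = 1.1966 bits.
ΔRT = b·(H₀ − H) = 70 × 0.8034 = 56.24 ms.

56 ms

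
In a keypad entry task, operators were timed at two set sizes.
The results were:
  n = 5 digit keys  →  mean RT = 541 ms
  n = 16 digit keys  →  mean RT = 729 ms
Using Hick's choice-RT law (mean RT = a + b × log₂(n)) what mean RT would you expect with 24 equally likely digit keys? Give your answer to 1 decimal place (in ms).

794.5 ms

RT is linear in log₂ n, so two points fix the line:
  b = (729 − 541) / (log₂ 16 − log₂ 5) = 188 / (4 − 2.3219) = 112.033 ms/bit
  a = 541 − 112.033 × 2.3219 = 280.867 ms
Then RT(24) = 280.867 + 112.033 × log₂ 24 = 280.867 + 112.033 × 4.5850 ≈ 794.535 ms.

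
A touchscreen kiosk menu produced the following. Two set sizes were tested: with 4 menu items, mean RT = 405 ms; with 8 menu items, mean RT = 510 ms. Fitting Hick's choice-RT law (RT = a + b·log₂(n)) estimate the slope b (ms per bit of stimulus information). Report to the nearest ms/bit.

105 ms/bit

The slope on a log₂ axis is (510 − 405) / (3 − 2) = 105 ms/bit.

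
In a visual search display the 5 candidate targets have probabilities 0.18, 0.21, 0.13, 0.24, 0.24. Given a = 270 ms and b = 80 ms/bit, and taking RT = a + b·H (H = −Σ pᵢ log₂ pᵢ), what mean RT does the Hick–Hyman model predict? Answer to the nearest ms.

453 ms

H = 0.18·log₂(1/0.18) + 0.21·log₂(1/0.21) + 0.13·log₂(1/0.13) + 0.24·log₂(1/0.24) + 0.24·log₂(1/0.24) = 2.2890 bits.
RT = 270 + 80 × 2.2890 = 453.12 ms.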